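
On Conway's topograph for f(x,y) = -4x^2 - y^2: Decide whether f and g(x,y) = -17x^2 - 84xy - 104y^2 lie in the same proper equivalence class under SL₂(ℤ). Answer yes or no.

D₁ = -16, D₂ = -16
f is negative-definite; reduce −f:
−f: flip: (4,0,1)→(1,0,4)
−f: reduced (well bottom): (1,0,4) with a≤c, −a<b≤a
flip sign back: reduced form of f is (-1,0,-4)
g is negative-definite; reduce −g:
−g: translate: b→16 (≡84 mod 34), so (17,84,104)→(17,16,4)
−g: flip: (17,16,4)→(4,-16,17)
−g: translate: b→0 (≡-16 mod 8), so (4,-16,17)→(4,0,1)
−g: flip: (4,0,1)→(1,0,4)
−g: reduced (well bottom): (1,0,4) with a≤c, −a<b≤a
flip sign back: reduced form of g is (-1,0,-4)
reduced forms (-1, 0, -4) vs (-1, 0, -4) ⇒ equivalent

yes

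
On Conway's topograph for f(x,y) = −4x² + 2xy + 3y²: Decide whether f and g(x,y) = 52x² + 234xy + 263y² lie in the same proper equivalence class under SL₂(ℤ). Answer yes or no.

D₁ = 52, D₂ = 52
river cycle of f (length 10): (3, 4, -3), (-3, 2, 4), (4, 6, -1), (-1, 6, 4), (4, 2, -3), (-3, 4, 3), (3, 2, -4), (-4, 6, 1), (1, 6, -4), (-4, 2, 3)
river cycle of g (length 10): (3, 4, -3), (-3, 2, 4), (4, 6, -1), (-1, 6, 4), (4, 2, -3), (-3, 4, 3), (3, 2, -4), (-4, 6, 1), (1, 6, -4), (-4, 2, 3)
cycles coincide ⇒ equivalent

yes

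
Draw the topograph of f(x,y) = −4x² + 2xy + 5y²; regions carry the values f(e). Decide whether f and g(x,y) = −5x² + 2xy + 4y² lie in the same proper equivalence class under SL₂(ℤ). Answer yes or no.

D₁ = 84, D₂ = 84
river cycle of f (length 6): (5, 8, -1), (-1, 8, 5), (5, 2, -4), (-4, 6, 3), (3, 6, -4), (-4, 2, 5)
river cycle of g (length 6): (4, 6, -3), (-3, 6, 4), (4, 2, -5), (-5, 8, 1), (1, 8, -5), (-5, 2, 4)
cycles differ ⇒ inequivalent

no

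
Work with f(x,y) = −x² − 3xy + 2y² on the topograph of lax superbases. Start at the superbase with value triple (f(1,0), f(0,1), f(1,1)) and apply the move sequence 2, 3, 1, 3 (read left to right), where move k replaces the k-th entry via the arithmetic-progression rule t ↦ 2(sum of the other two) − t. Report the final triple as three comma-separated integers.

start (-1,2,-2) = (f(1,0),f(0,1),f(1,1))
replace slot 2: 2·((-1)+(-2)) − 2 = -8 → (-1,-8,-2)
replace slot 3: 2·((-1)+(-8)) − (-2) = -16 → (-1,-8,-16)
replace slot 1: 2·((-8)+(-16)) − (-1) = -47 → (-47,-8,-16)
replace slot 3: 2·((-47)+(-8)) − (-16) = -94 → (-47,-8,-94)

-47,-8,-94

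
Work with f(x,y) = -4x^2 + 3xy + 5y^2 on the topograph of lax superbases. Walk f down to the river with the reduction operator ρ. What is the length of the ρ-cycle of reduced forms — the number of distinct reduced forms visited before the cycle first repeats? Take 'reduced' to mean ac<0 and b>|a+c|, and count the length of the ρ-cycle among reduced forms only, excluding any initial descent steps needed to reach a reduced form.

D = 89, ⌊√D⌋ = 9
river: ρ → (5,7,-2)
river: ρ → (-2,9,1)
river: ρ → (1,9,-2)
river: ρ → (-2,7,5)
river: ρ → (5,3,-4)
river: ρ → (-4,5,4)
river: ρ → (4,3,-5)
river: ρ → (-5,7,2)
river: ρ → (2,9,-1)
river: ρ → (-1,9,2)
river: ρ → (2,7,-5)
river: ρ → (-5,3,4)
river: ρ → (4,5,-4)
river: ρ → (-4,3,5)
ρ-cycle length = 14 (tail of 0 descent steps not counted)

14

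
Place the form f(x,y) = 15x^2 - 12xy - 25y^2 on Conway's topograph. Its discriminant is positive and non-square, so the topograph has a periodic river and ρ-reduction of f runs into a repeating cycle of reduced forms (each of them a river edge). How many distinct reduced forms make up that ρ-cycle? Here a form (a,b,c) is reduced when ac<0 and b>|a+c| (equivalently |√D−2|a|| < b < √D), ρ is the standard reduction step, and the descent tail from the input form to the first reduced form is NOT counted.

D = 1644, ⌊√D⌋ = 40
descent: ρ → (-25,12,15)  [lands on river]
river: ρ → (15,18,-22)
river: ρ → (-22,26,11)
river: ρ → (11,40,-1)
river: ρ → (-1,40,11)
river: ρ → (11,26,-22)
river: ρ → (-22,18,15)
river: ρ → (15,12,-25)
river: ρ → (-25,38,2)
river: ρ → (2,38,-25)
ρ-cycle length = 10 (tail of 1 descent step not counted)

10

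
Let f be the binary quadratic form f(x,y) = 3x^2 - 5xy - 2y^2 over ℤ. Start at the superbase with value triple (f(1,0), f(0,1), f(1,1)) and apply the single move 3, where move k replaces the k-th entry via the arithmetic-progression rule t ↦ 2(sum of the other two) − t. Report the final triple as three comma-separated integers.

start (3,-2,-4) = (f(1,0),f(0,1),f(1,1))
replace slot 3: 2·(3+(-2)) − (-4) = 6 → (3,-2,6)

3,-2,6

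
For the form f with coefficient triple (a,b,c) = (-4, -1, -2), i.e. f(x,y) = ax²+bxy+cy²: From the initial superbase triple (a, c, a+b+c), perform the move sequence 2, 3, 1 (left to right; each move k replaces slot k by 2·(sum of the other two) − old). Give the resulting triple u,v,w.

start (-4,-2,-7) = (f(1,0),f(0,1),f(1,1))
replace slot 2: 2·((-4)+(-7)) − (-2) = -20 → (-4,-20,-7)
replace slot 3: 2·((-4)+(-20)) − (-7) = -41 → (-4,-20,-41)
replace slot 1: 2·((-20)+(-41)) − (-4) = -118 → (-118,-20,-41)

-118,-20,-41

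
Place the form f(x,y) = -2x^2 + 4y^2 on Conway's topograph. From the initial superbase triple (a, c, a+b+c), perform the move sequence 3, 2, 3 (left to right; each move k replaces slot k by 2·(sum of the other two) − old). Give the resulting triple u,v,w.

start (-2,4,2) = (f(1,0),f(0,1),f(1,1))
replace slot 3: 2·((-2)+4) − 2 = 2 → (-2,4,2)
replace slot 2: 2·((-2)+2) − 4 = -4 → (-2,-4,2)
replace slot 3: 2·((-2)+(-4)) − 2 = -14 → (-2,-4,-14)

-2,-4,-14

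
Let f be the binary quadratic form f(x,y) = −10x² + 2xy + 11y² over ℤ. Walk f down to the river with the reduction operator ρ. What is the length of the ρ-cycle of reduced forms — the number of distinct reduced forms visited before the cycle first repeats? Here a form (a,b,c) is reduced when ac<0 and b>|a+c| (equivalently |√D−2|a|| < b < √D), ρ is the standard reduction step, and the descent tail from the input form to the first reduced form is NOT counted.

D = 444, ⌊√D⌋ = 21
river: ρ → (11,20,-1)
river: ρ → (-1,20,11)
river: ρ → (11,2,-10)
river: ρ → (-10,18,3)
river: ρ → (3,18,-10)
river: ρ → (-10,2,11)
ρ-cycle length = 6 (tail of 0 descent steps not counted)

6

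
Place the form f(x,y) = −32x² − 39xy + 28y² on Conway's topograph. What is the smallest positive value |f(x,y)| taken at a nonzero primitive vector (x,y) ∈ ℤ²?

descent: ρ → (28,39,-32)  [lands on river]
river: ρ → (-32,25,35)
river: ρ → (35,45,-22)
river: ρ → (-22,43,37)
river: ρ → (37,31,-28)
river: ρ → (-28,25,40)
river: ρ → (40,55,-13)
river: ρ → (-13,49,52)
river: ρ → (52,55,-10)
river: ρ → (-10,65,22)
river: ρ → (22,67,-7)
river: ρ → (-7,59,58)
river: ρ → (58,57,-8)
river: ρ → (-8,71,2)
river: ρ → (2,69,-43)
river: ρ → (-43,17,28)
closes: descent 1, river 16
min |a| on river = 2

2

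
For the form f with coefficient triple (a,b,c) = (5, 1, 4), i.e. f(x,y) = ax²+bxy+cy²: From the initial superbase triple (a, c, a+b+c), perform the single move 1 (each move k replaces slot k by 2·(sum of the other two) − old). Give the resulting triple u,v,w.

start (5,4,10) = (f(1,0),f(0,1),f(1,1))
replace slot 1: 2·(4+10) − 5 = 23 → (23,4,10)

23,4,10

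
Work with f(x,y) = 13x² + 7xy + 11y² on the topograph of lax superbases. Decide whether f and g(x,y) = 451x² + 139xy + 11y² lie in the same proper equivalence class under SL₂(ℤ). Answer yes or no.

D₁ = -523, D₂ = -523
f: flip: (13,7,11)→(11,-7,13)
f: reduced (well bottom): (11,-7,13) with a≤c, −a<b≤a
g: flip: (451,139,11)→(11,-139,451)
g: translate: b→-7 (≡-139 mod 22), so (11,-139,451)→(11,-7,13)
g: reduced (well bottom): (11,-7,13) with a≤c, −a<b≤a
reduced forms (11, -7, 13) vs (11, -7, 13) ⇒ equivalent

yes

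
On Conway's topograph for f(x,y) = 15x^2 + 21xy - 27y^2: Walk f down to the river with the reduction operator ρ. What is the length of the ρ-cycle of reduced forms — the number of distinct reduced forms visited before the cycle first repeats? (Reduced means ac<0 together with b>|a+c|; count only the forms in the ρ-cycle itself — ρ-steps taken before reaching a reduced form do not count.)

D = 2061, ⌊√D⌋ = 45
river: ρ → (-27,33,9)
river: ρ → (9,39,-15)
river: ρ → (-15,21,27)
river: ρ → (27,33,-9)
river: ρ → (-9,39,15)
river: ρ → (15,21,-27)
ρ-cycle length = 6 (tail of 0 descent steps not counted)

6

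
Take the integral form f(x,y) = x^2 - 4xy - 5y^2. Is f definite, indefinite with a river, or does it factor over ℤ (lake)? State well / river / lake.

D = b²−4ac = (-4)² − 4·1·(-5) = 36
D = 6² is a perfect square ⇒ form factors over ℤ ⇒ lakes

lake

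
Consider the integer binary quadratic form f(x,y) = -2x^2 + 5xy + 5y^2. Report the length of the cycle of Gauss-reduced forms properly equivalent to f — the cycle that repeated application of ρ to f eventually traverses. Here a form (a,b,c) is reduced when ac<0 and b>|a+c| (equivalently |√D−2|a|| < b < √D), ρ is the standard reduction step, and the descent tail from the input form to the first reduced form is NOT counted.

D = 65, ⌊√D⌋ = 8
river: ρ → (5,5,-2)
river: ρ → (-2,7,2)
river: ρ → (2,5,-5)
river: ρ → (-5,5,2)
river: ρ → (2,7,-2)
river: ρ → (-2,5,5)
ρ-cycle length = 6 (tail of 0 descent steps not counted)

6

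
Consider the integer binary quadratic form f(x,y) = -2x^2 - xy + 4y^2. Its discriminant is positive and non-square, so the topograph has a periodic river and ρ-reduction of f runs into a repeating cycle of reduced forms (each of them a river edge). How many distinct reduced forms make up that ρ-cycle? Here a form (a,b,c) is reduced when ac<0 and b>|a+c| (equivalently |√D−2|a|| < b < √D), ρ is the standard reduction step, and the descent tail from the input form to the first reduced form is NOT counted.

D = 33, ⌊√D⌋ = 5
descent: ρ → (4,1,-2)
descent: ρ → (-2,3,3)  [lands on river]
river: ρ → (3,3,-2)
river: ρ → (-2,5,1)
river: ρ → (1,5,-2)
ρ-cycle length = 4 (tail of 2 descent steps not counted)

4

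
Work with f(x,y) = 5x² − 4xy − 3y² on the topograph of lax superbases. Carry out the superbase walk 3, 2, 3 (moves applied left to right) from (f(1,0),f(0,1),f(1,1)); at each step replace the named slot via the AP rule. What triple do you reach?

start (5,-3,-2) = (f(1,0),f(0,1),f(1,1))
replace slot 3: 2·(5+(-3)) − (-2) = 6 → (5,-3,6)
replace slot 2: 2·(5+6) − (-3) = 25 → (5,25,6)
replace slot 3: 2·(5+25) − 6 = 54 → (5,25,54)

5,25,54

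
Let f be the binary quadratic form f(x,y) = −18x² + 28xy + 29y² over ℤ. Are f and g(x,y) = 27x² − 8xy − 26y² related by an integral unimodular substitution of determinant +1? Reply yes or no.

D₁ = 2872, D₂ = 2872
river cycle of f (length 40): (29, 30, -17), (-17, 38, 21), (21, 46, -9), (-9, 44, 26), (26, 8, -27), (-27, 46, 7), (7, 52, -6), (-6, 44, 39), (39, 34, -11), (-11, 32, 42), … (30 more)
river cycle of g (length 40): (-26, 8, 27), (27, 46, -7), (-7, 52, 6), (6, 44, -39), (-39, 34, 11), (11, 32, -42), (-42, 52, 1), (1, 52, -42), (-42, 32, 11), (11, 34, -39), … (30 more)
cycles differ ⇒ inequivalent

no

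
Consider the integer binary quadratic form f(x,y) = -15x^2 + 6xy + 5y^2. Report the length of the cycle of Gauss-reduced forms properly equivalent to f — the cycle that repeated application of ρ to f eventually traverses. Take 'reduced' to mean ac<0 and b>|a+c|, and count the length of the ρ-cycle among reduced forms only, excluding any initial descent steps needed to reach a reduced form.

D = 336, ⌊√D⌋ = 18
descent: ρ → (5,14,-7)  [lands on river]
river: ρ → (-7,14,5)
river: ρ → (5,16,-4)
river: ρ → (-4,16,5)
ρ-cycle length = 4 (tail of 1 descent step not counted)

4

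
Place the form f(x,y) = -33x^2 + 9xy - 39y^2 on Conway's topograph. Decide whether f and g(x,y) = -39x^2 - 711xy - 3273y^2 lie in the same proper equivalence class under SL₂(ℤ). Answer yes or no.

D₁ = -5067, D₂ = -5067
f is negative-definite; reduce −f:
−f: reduced (well bottom): (33,-9,39) with a≤c, −a<b≤a
flip sign back: reduced form of f is (-33,9,-39)
g is negative-definite; reduce −g:
−g: translate: b→9 (≡711 mod 78), so (39,711,3273)→(39,9,33)
−g: flip: (39,9,33)→(33,-9,39)
−g: reduced (well bottom): (33,-9,39) with a≤c, −a<b≤a
flip sign back: reduced form of g is (-33,9,-39)
reduced forms (-33, 9, -39) vs (-33, 9, -39) ⇒ equivalent

yes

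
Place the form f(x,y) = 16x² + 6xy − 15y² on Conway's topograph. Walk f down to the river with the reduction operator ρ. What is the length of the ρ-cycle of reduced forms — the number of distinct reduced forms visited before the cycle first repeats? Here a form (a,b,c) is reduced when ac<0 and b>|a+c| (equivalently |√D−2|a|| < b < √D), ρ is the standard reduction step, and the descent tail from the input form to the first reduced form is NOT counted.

D = 996, ⌊√D⌋ = 31
river: ρ → (-15,24,7)
river: ρ → (7,18,-24)
river: ρ → (-24,30,1)
river: ρ → (1,30,-24)
river: ρ → (-24,18,7)
river: ρ → (7,24,-15)
river: ρ → (-15,6,16)
river: ρ → (16,26,-5)
river: ρ → (-5,24,21)
river: ρ → (21,18,-8)
river: ρ → (-8,30,3)
river: ρ → (3,30,-8)
river: ρ → (-8,18,21)
river: ρ → (21,24,-5)
river: ρ → (-5,26,16)
river: ρ → (16,6,-15)
ρ-cycle length = 16 (tail of 0 descent steps not counted)

16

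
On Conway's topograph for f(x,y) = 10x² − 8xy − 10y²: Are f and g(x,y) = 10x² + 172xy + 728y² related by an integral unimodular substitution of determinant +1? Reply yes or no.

D₁ = 464, D₂ = 464
river cycle of f (length 10): (-10, 8, 10), (10, 12, -8), (-8, 20, 2), (2, 20, -8), (-8, 12, 10), (10, 8, -10), (-10, 12, 8), (8, 20, -2), (-2, 20, 8), (8, 12, -10)
river cycle of g (length 10): (10, 12, -8), (-8, 20, 2), (2, 20, -8), (-8, 12, 10), (10, 8, -10), (-10, 12, 8), (8, 20, -2), (-2, 20, 8), (8, 12, -10), (-10, 8, 10)
cycles coincide ⇒ equivalent

yes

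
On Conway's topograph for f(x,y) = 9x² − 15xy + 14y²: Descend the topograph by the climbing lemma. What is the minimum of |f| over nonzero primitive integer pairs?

translate: b→3 (≡-15 mod 18), so (9,-15,14)→(9,3,8)
flip: (9,3,8)→(8,-3,9)
reduced (well bottom): (8,-3,9) with a≤c, −a<b≤a
well minimum = a = 8

8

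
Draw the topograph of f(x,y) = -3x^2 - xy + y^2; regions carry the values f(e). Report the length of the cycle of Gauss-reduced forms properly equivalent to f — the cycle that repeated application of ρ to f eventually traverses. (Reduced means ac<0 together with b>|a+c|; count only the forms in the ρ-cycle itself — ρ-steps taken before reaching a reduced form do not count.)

D = 13, ⌊√D⌋ = 3
descent: ρ → (1,3,-1)  [lands on river]
river: ρ → (-1,3,1)
ρ-cycle length = 2 (tail of 1 descent step not counted)

2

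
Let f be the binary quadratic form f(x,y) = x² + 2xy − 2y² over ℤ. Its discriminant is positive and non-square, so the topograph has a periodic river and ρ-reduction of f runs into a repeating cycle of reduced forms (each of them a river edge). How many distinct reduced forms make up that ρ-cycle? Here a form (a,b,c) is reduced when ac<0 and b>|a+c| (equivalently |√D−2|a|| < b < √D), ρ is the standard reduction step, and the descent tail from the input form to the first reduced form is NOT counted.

D = 12, ⌊√D⌋ = 3
river: ρ → (-2,2,1)
river: ρ → (1,2,-2)
ρ-cycle length = 2 (tail of 0 descent steps not counted)

2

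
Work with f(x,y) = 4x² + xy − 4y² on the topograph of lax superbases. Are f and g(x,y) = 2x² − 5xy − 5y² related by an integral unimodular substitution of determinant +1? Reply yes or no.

D₁ = 65, D₂ = 65
river cycle of f (length 6): (-4, 7, 1), (1, 7, -4), (-4, 1, 4), (4, 7, -1), (-1, 7, 4), (4, 1, -4)
river cycle of g (length 6): (-5, 5, 2), (2, 7, -2), (-2, 5, 5), (5, 5, -2), (-2, 7, 2), (2, 5, -5)
cycles differ ⇒ inequivalent

no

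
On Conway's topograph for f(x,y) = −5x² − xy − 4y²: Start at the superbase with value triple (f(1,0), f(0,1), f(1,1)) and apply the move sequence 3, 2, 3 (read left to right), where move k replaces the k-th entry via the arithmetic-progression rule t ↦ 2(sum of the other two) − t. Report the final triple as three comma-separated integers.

start (-5,-4,-10) = (f(1,0),f(0,1),f(1,1))
replace slot 3: 2·((-5)+(-4)) − (-10) = -8 → (-5,-4,-8)
replace slot 2: 2·((-5)+(-8)) − (-4) = -22 → (-5,-22,-8)
replace slot 3: 2·((-5)+(-22)) − (-8) = -46 → (-5,-22,-46)

-5,-22,-46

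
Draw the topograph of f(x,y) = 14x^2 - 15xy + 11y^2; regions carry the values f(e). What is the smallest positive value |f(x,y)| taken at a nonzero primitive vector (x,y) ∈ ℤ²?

translate: b→13 (≡-15 mod 28), so (14,-15,11)→(14,13,10)
flip: (14,13,10)→(10,-13,14)
translate: b→7 (≡-13 mod 20), so (10,-13,14)→(10,7,11)
reduced (well bottom): (10,7,11) with a≤c, −a<b≤a
well minimum = a = 10

10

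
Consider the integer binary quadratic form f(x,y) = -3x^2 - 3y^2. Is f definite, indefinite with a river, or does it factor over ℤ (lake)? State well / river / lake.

D = b²−4ac = 0² − 4·(-3)·(-3) = -36
D < 0 ⇒ definite ⇒ every region one sign ⇒ single well

well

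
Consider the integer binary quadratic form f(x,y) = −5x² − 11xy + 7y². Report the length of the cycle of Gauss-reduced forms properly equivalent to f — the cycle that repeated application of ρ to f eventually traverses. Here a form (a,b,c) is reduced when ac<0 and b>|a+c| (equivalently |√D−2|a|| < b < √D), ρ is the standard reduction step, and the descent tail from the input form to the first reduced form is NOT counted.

D = 261, ⌊√D⌋ = 16
descent: ρ → (7,11,-5)  [lands on river]
river: ρ → (-5,9,9)
river: ρ → (9,9,-5)
river: ρ → (-5,11,7)
river: ρ → (7,3,-9)
river: ρ → (-9,15,1)
river: ρ → (1,15,-9)
river: ρ → (-9,3,7)
ρ-cycle length = 8 (tail of 1 descent step not counted)

8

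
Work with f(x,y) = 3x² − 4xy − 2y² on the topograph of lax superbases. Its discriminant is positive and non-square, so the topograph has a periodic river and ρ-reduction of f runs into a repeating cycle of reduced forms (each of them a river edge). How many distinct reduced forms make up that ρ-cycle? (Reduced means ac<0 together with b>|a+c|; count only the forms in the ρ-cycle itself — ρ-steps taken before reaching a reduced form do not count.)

D = 40, ⌊√D⌋ = 6
descent: ρ → (-2,4,3)  [lands on river]
river: ρ → (3,2,-3)
river: ρ → (-3,4,2)
river: ρ → (2,4,-3)
river: ρ → (-3,2,3)
river: ρ → (3,4,-2)
ρ-cycle length = 6 (tail of 1 descent step not counted)

6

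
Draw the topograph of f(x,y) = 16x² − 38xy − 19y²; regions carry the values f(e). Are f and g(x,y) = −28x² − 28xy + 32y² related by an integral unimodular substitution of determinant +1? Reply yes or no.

D₁ = 2660, D₂ = 4368
discriminants differ ⇒ not SL₂(ℤ)-equivalent

no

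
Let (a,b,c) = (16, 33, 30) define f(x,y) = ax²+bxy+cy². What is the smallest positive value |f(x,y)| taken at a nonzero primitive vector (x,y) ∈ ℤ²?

translate: b→1 (≡33 mod 32), so (16,33,30)→(16,1,13)
flip: (16,1,13)→(13,-1,16)
reduced (well bottom): (13,-1,16) with a≤c, −a<b≤a
well minimum = a = 13

13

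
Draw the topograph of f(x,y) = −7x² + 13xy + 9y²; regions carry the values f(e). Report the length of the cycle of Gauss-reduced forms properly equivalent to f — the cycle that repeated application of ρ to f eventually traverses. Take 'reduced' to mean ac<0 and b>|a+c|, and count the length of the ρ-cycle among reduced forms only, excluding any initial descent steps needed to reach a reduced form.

D = 421, ⌊√D⌋ = 20
river: ρ → (9,5,-11)
river: ρ → (-11,17,3)
river: ρ → (3,19,-5)
river: ρ → (-5,11,15)
river: ρ → (15,19,-1)
river: ρ → (-1,19,15)
river: ρ → (15,11,-5)
river: ρ → (-5,19,3)
river: ρ → (3,17,-11)
river: ρ → (-11,5,9)
river: ρ → (9,13,-7)
river: ρ → (-7,15,7)
river: ρ → (7,13,-9)
river: ρ → (-9,5,11)
river: ρ → (11,17,-3)
river: ρ → (-3,19,5)
river: ρ → (5,11,-15)
river: ρ → (-15,19,1)
river: ρ → (1,19,-15)
river: ρ → (-15,11,5)
river: ρ → (5,19,-3)
river: ρ → (-3,17,11)
river: ρ → (11,5,-9)
river: ρ → (-9,13,7)
river: ρ → (7,15,-7)
river: ρ → (-7,13,9)
ρ-cycle length = 26 (tail of 0 descent steps not counted)

26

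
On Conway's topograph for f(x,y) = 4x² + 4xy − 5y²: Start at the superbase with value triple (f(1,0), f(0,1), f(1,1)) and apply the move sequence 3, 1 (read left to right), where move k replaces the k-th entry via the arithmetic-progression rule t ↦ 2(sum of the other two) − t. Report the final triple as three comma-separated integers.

start (4,-5,3) = (f(1,0),f(0,1),f(1,1))
replace slot 3: 2·(4+(-5)) − 3 = -5 → (4,-5,-5)
replace slot 1: 2·((-5)+(-5)) − 4 = -24 → (-24,-5,-5)

-24,-5,-5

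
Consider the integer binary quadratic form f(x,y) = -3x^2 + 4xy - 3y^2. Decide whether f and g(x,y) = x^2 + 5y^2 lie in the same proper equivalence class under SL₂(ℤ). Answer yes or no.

D₁ = -20, D₂ = -20
f is negative-definite; reduce −f:
−f: translate: b→2 (≡-4 mod 6), so (3,-4,3)→(3,2,2)
−f: flip: (3,2,2)→(2,-2,3)
−f: translate: b→2 (≡-2 mod 4), so (2,-2,3)→(2,2,3)
−f: reduced (well bottom): (2,2,3) with a≤c, −a<b≤a
flip sign back: reduced form of f is (-2,-2,-3)
g: reduced (well bottom): (1,0,5) with a≤c, −a<b≤a
reduced forms (-2, -2, -3) vs (1, 0, 5) ⇒ inequivalent

no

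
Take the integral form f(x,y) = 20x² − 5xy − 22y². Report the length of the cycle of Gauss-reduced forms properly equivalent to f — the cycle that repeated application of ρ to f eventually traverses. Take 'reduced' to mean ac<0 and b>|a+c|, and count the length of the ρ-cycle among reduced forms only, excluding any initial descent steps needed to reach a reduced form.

D = 1785, ⌊√D⌋ = 42
descent: ρ → (-22,5,20)  [lands on river]
river: ρ → (20,35,-7)
river: ρ → (-7,35,20)
river: ρ → (20,5,-22)
river: ρ → (-22,39,3)
river: ρ → (3,39,-22)
ρ-cycle length = 6 (tail of 1 descent step not counted)

6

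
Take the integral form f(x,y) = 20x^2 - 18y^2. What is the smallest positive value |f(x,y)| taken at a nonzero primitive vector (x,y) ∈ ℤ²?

descent: ρ → (-18,36,2)  [lands on river]
river: ρ → (2,36,-18)
closes: descent 1, river 2
min |a| on river = 2

2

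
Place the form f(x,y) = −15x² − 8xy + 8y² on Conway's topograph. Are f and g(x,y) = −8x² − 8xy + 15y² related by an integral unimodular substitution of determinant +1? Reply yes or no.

D₁ = 544, D₂ = 544
river cycle of f (length 4): (8, 8, -15), (-15, 22, 1), (1, 22, -15), (-15, 8, 8)
river cycle of g (length 4): (15, 8, -8), (-8, 8, 15), (15, 22, -1), (-1, 22, 15)
cycles differ ⇒ inequivalent

no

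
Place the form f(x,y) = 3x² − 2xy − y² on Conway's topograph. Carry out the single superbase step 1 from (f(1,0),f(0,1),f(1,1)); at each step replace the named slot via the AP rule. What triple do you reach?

start (3,-1,0) = (f(1,0),f(0,1),f(1,1))
replace slot 1: 2·((-1)+0) − 3 = -5 → (-5,-1,0)

-5,-1,0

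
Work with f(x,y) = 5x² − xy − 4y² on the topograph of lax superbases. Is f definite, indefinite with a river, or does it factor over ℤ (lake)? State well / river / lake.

D = b²−4ac = (-1)² − 4·5·(-4) = 81
D = 9² is a perfect square ⇒ form factors over ℤ ⇒ lakes

lake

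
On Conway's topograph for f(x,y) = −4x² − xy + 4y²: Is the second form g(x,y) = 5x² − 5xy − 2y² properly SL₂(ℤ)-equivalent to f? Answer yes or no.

D₁ = 65, D₂ = 65
river cycle of f (length 6): (4, 1, -4), (-4, 7, 1), (1, 7, -4), (-4, 1, 4), (4, 7, -1), (-1, 7, 4)
river cycle of g (length 6): (-2, 5, 5), (5, 5, -2), (-2, 7, 2), (2, 5, -5), (-5, 5, 2), (2, 7, -2)
cycles differ ⇒ inequivalent

no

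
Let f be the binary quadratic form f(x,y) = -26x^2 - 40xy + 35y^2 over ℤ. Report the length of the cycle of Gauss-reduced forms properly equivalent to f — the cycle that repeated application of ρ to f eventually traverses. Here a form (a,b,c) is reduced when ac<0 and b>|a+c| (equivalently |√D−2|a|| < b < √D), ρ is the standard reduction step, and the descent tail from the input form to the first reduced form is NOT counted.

D = 5240, ⌊√D⌋ = 72
descent: ρ → (35,40,-26)  [lands on river]
river: ρ → (-26,64,11)
river: ρ → (11,68,-14)
river: ρ → (-14,72,1)
river: ρ → (1,72,-14)
river: ρ → (-14,68,11)
river: ρ → (11,64,-26)
river: ρ → (-26,40,35)
river: ρ → (35,30,-31)
river: ρ → (-31,32,34)
river: ρ → (34,36,-29)
river: ρ → (-29,22,41)
river: ρ → (41,60,-10)
river: ρ → (-10,60,41)
river: ρ → (41,22,-29)
river: ρ → (-29,36,34)
river: ρ → (34,32,-31)
river: ρ → (-31,30,35)
ρ-cycle length = 18 (tail of 1 descent step not counted)

18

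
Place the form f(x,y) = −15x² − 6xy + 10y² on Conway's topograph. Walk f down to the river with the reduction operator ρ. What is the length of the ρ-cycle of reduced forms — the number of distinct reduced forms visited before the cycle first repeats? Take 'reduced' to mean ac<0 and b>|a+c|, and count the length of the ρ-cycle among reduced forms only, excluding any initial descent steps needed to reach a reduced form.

D = 636, ⌊√D⌋ = 25
descent: ρ → (10,6,-15)  [lands on river]
river: ρ → (-15,24,1)
river: ρ → (1,24,-15)
river: ρ → (-15,6,10)
river: ρ → (10,14,-11)
river: ρ → (-11,8,13)
river: ρ → (13,18,-6)
river: ρ → (-6,18,13)
river: ρ → (13,8,-11)
river: ρ → (-11,14,10)
ρ-cycle length = 10 (tail of 1 descent step not counted)

10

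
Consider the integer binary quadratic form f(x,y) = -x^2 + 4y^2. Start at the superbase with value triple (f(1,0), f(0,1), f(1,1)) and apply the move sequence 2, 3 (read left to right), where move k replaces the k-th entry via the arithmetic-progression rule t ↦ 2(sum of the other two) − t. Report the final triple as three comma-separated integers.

start (-1,4,3) = (f(1,0),f(0,1),f(1,1))
replace slot 2: 2·((-1)+3) − 4 = 0 → (-1,0,3)
replace slot 3: 2·((-1)+0) − 3 = -5 → (-1,0,-5)

-1,0,-5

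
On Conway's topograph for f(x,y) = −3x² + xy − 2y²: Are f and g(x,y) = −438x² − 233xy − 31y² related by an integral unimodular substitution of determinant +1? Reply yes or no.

D₁ = -23, D₂ = -23
f is negative-definite; reduce −f:
−f: flip: (3,-1,2)→(2,1,3)
−f: reduced (well bottom): (2,1,3) with a≤c, −a<b≤a
flip sign back: reduced form of f is (-2,-1,-3)
g is negative-definite; reduce −g:
−g: flip: (438,233,31)→(31,-233,438)
−g: translate: b→15 (≡-233 mod 62), so (31,-233,438)→(31,15,2)
−g: flip: (31,15,2)→(2,-15,31)
−g: translate: b→1 (≡-15 mod 4), so (2,-15,31)→(2,1,3)
−g: reduced (well bottom): (2,1,3) with a≤c, −a<b≤a
flip sign back: reduced form of g is (-2,-1,-3)
reduced forms (-2, -1, -3) vs (-2, -1, -3) ⇒ equivalent

yes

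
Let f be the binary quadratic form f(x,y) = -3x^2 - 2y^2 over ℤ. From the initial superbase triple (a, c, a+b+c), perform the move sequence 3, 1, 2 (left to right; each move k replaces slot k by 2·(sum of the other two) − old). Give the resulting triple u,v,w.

start (-3,-2,-5) = (f(1,0),f(0,1),f(1,1))
replace slot 3: 2·((-3)+(-2)) − (-5) = -5 → (-3,-2,-5)
replace slot 1: 2·((-2)+(-5)) − (-3) = -11 → (-11,-2,-5)
replace slot 2: 2·((-11)+(-5)) − (-2) = -30 → (-11,-30,-5)

-11,-30,-5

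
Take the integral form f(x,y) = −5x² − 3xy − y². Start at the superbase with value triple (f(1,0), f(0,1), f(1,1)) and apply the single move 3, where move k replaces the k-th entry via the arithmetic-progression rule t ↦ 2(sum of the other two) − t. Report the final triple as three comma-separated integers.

start (-5,-1,-9) = (f(1,0),f(0,1),f(1,1))
replace slot 3: 2·((-5)+(-1)) − (-9) = -3 → (-5,-1,-3)

-5,-1,-3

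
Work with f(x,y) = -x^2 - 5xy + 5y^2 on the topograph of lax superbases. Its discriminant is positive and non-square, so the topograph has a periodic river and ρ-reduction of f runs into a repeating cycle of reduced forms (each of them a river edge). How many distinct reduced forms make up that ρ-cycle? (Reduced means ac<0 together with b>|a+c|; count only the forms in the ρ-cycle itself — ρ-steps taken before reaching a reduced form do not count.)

D = 45, ⌊√D⌋ = 6
descent: ρ → (5,5,-1)  [lands on river]
river: ρ → (-1,5,5)
ρ-cycle length = 2 (tail of 1 descent step not counted)

2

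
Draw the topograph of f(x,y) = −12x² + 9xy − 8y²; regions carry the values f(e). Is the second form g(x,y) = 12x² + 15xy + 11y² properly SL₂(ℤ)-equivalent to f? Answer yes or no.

D₁ = -303, D₂ = -303
f is negative-definite; reduce −f:
−f: flip: (12,-9,8)→(8,9,12)
−f: translate: b→-7 (≡9 mod 16), so (8,9,12)→(8,-7,11)
−f: reduced (well bottom): (8,-7,11) with a≤c, −a<b≤a
flip sign back: reduced form of f is (-8,7,-11)
g: translate: b→-9 (≡15 mod 24), so (12,15,11)→(12,-9,8)
g: flip: (12,-9,8)→(8,9,12)
g: translate: b→-7 (≡9 mod 16), so (8,9,12)→(8,-7,11)
g: reduced (well bottom): (8,-7,11) with a≤c, −a<b≤a
reduced forms (-8, 7, -11) vs (8, -7, 11) ⇒ inequivalent

no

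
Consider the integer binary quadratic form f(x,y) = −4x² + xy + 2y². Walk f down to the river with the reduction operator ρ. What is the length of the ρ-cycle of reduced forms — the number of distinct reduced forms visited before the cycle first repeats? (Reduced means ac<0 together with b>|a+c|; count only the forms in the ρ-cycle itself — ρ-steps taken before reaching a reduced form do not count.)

D = 33, ⌊√D⌋ = 5
descent: ρ → (2,3,-3)  [lands on river]
river: ρ → (-3,3,2)
river: ρ → (2,5,-1)
river: ρ → (-1,5,2)
ρ-cycle length = 4 (tail of 1 descent step not counted)

4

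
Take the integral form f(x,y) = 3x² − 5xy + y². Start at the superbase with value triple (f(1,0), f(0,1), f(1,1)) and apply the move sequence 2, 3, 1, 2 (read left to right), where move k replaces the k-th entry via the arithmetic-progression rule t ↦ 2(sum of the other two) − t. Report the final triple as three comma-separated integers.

start (3,1,-1) = (f(1,0),f(0,1),f(1,1))
replace slot 2: 2·(3+(-1)) − 1 = 3 → (3,3,-1)
replace slot 3: 2·(3+3) − (-1) = 13 → (3,3,13)
replace slot 1: 2·(3+13) − 3 = 29 → (29,3,13)
replace slot 2: 2·(29+13) − 3 = 81 → (29,81,13)

29,81,13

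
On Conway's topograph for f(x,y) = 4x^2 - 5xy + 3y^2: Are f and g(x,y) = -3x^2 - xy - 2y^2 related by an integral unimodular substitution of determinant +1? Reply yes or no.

D₁ = -23, D₂ = -23
f: translate: b→3 (≡-5 mod 8), so (4,-5,3)→(4,3,2)
f: flip: (4,3,2)→(2,-3,4)
f: translate: b→1 (≡-3 mod 4), so (2,-3,4)→(2,1,3)
f: reduced (well bottom): (2,1,3) with a≤c, −a<b≤a
g is negative-definite; reduce −g:
−g: flip: (3,1,2)→(2,-1,3)
−g: reduced (well bottom): (2,-1,3) with a≤c, −a<b≤a
flip sign back: reduced form of g is (-2,1,-3)
reduced forms (2, 1, 3) vs (-2, 1, -3) ⇒ inequivalent

no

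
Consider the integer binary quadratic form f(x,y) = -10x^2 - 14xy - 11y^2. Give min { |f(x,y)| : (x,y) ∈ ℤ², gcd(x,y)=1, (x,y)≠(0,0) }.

translate: b→-6 (≡14 mod 20), so (10,14,11)→(10,-6,7)
flip: (10,-6,7)→(7,6,10)
reduced (well bottom): (7,6,10) with a≤c, −a<b≤a
well minimum |f| = |-7| = 7 (negative-definite)

7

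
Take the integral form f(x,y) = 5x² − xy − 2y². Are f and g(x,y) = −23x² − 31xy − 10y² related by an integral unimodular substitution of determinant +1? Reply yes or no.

D₁ = 41, D₂ = 41
river cycle of f (length 10): (-2, 5, 2), (2, 3, -4), (-4, 5, 1), (1, 5, -4), (-4, 3, 2), (2, 5, -2), (-2, 3, 4), (4, 5, -1), (-1, 5, 4), (4, 3, -2)
river cycle of g (length 10): (-1, 5, 4), (4, 3, -2), (-2, 5, 2), (2, 3, -4), (-4, 5, 1), (1, 5, -4), (-4, 3, 2), (2, 5, -2), (-2, 3, 4), (4, 5, -1)
cycles coincide ⇒ equivalent

yes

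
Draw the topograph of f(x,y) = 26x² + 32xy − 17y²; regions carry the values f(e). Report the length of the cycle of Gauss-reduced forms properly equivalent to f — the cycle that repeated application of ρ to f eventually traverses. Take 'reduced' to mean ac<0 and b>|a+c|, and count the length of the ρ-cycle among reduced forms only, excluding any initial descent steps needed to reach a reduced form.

D = 2792, ⌊√D⌋ = 52
river: ρ → (-17,36,22)
river: ρ → (22,52,-1)
river: ρ → (-1,52,22)
river: ρ → (22,36,-17)
river: ρ → (-17,32,26)
river: ρ → (26,20,-23)
river: ρ → (-23,26,23)
river: ρ → (23,20,-26)
river: ρ → (-26,32,17)
river: ρ → (17,36,-22)
river: ρ → (-22,52,1)
river: ρ → (1,52,-22)
river: ρ → (-22,36,17)
river: ρ → (17,32,-26)
river: ρ → (-26,20,23)
river: ρ → (23,26,-23)
river: ρ → (-23,20,26)
river: ρ → (26,32,-17)
ρ-cycle length = 18 (tail of 0 descent steps not counted)

18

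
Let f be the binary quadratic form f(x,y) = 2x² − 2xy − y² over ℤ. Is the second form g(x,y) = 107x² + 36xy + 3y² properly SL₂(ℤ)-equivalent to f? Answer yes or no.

D₁ = 12, D₂ = 12
river cycle of f (length 2): (-1, 2, 2), (2, 2, -1)
river cycle of g (length 2): (-1, 2, 2), (2, 2, -1)
cycles coincide ⇒ equivalent

yes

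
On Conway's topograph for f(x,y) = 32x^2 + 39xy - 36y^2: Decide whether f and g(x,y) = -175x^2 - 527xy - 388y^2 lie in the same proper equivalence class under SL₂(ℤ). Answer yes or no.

D₁ = 6129, D₂ = 6129
river cycle of f (length 84): (-36, 33, 35), (35, 37, -34), (-34, 31, 38), (38, 45, -27), (-27, 63, 20), (20, 57, -36), (-36, 15, 41), (41, 67, -10), (-10, 73, 20), (20, 47, -49), … (74 more)
river cycle of g (length 84): (-36, 33, 35), (35, 37, -34), (-34, 31, 38), (38, 45, -27), (-27, 63, 20), (20, 57, -36), (-36, 15, 41), (41, 67, -10), (-10, 73, 20), (20, 47, -49), … (74 more)
cycles coincide ⇒ equivalent

yes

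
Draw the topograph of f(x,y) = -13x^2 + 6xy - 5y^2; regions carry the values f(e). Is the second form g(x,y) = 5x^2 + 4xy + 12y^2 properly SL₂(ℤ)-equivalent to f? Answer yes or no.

D₁ = -224, D₂ = -224
f is negative-definite; reduce −f:
−f: flip: (13,-6,5)→(5,6,13)
−f: translate: b→-4 (≡6 mod 10), so (5,6,13)→(5,-4,12)
−f: reduced (well bottom): (5,-4,12) with a≤c, −a<b≤a
flip sign back: reduced form of f is (-5,4,-12)
g: reduced (well bottom): (5,4,12) with a≤c, −a<b≤a
reduced forms (-5, 4, -12) vs (5, 4, 12) ⇒ inequivalent

no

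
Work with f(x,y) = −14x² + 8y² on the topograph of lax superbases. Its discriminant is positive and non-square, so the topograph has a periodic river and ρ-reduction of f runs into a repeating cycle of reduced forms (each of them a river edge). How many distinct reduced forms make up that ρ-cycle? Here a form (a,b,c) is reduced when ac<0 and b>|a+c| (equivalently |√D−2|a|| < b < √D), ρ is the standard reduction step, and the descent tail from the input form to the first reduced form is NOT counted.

D = 448, ⌊√D⌋ = 21
descent: ρ → (8,16,-6)  [lands on river]
river: ρ → (-6,20,2)
river: ρ → (2,20,-6)
river: ρ → (-6,16,8)
ρ-cycle length = 4 (tail of 1 descent step not counted)

4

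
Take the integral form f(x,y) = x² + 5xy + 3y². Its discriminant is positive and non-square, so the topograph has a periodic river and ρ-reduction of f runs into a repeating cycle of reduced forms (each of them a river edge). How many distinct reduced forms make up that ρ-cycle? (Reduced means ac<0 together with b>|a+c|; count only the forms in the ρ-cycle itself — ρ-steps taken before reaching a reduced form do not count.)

D = 13, ⌊√D⌋ = 3
descent: ρ → (3,1,-1)
descent: ρ → (-1,3,1)  [lands on river]
river: ρ → (1,3,-1)
ρ-cycle length = 2 (tail of 2 descent steps not counted)

2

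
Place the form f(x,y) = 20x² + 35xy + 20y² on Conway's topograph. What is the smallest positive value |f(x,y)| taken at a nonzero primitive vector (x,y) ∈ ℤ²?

translate: b→-5 (≡35 mod 40), so (20,35,20)→(20,-5,5)
flip: (20,-5,5)→(5,5,20)
reduced (well bottom): (5,5,20) with a≤c, −a<b≤a
well minimum = a = 5

5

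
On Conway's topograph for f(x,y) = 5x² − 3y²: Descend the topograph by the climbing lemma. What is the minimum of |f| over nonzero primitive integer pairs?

descent: ρ → (-3,6,2)  [lands on river]
river: ρ → (2,6,-3)
closes: descent 1, river 2
min |a| on river = 2

2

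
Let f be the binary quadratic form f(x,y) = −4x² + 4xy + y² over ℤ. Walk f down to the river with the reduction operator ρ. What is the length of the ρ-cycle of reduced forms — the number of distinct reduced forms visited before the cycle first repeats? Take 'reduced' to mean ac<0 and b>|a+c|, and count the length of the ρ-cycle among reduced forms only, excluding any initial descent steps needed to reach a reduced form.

D = 32, ⌊√D⌋ = 5
river: ρ → (1,4,-4)
river: ρ → (-4,4,1)
ρ-cycle length = 2 (tail of 0 descent steps not counted)

2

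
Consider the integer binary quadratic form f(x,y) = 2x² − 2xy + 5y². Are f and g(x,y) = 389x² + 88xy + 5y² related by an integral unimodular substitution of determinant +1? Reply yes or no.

D₁ = -36, D₂ = -36
f: translate: b→2 (≡-2 mod 4), so (2,-2,5)→(2,2,5)
f: reduced (well bottom): (2,2,5) with a≤c, −a<b≤a
g: flip: (389,88,5)→(5,-88,389)
g: translate: b→2 (≡-88 mod 10), so (5,-88,389)→(5,2,2)
g: flip: (5,2,2)→(2,-2,5)
g: translate: b→2 (≡-2 mod 4), so (2,-2,5)→(2,2,5)
g: reduced (well bottom): (2,2,5) with a≤c, −a<b≤a
reduced forms (2, 2, 5) vs (2, 2, 5) ⇒ equivalent

yes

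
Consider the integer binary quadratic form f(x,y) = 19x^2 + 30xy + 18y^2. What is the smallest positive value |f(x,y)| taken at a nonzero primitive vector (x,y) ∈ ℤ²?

translate: b→-8 (≡30 mod 38), so (19,30,18)→(19,-8,7)
flip: (19,-8,7)→(7,8,19)
translate: b→-6 (≡8 mod 14), so (7,8,19)→(7,-6,18)
reduced (well bottom): (7,-6,18) with a≤c, −a<b≤a
well minimum = a = 7

7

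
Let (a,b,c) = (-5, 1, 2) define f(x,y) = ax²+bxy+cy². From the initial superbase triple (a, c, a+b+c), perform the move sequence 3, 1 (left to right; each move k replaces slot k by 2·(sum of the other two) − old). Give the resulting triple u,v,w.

start (-5,2,-2) = (f(1,0),f(0,1),f(1,1))
replace slot 3: 2·((-5)+2) − (-2) = -4 → (-5,2,-4)
replace slot 1: 2·(2+(-4)) − (-5) = 1 → (1,2,-4)

1,2,-4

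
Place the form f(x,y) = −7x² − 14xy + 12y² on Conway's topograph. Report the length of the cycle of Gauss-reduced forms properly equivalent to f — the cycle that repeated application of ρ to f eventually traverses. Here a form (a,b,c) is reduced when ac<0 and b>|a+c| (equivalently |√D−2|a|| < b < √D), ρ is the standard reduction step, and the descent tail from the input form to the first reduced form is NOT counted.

D = 532, ⌊√D⌋ = 23
descent: ρ → (12,14,-7)  [lands on river]
river: ρ → (-7,14,12)
river: ρ → (12,10,-9)
river: ρ → (-9,8,13)
river: ρ → (13,18,-4)
river: ρ → (-4,22,3)
river: ρ → (3,20,-11)
river: ρ → (-11,2,12)
river: ρ → (12,22,-1)
river: ρ → (-1,22,12)
river: ρ → (12,2,-11)
river: ρ → (-11,20,3)
river: ρ → (3,22,-4)
river: ρ → (-4,18,13)
river: ρ → (13,8,-9)
river: ρ → (-9,10,12)
ρ-cycle length = 16 (tail of 1 descent step not counted)

16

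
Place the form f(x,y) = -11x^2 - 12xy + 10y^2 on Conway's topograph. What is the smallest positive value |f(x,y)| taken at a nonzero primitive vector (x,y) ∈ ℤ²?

descent: ρ → (10,12,-11)  [lands on river]
river: ρ → (-11,10,11)
river: ρ → (11,12,-10)
river: ρ → (-10,8,13)
river: ρ → (13,18,-5)
river: ρ → (-5,22,5)
river: ρ → (5,18,-13)
river: ρ → (-13,8,10)
closes: descent 1, river 8
min |a| on river = 5

5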